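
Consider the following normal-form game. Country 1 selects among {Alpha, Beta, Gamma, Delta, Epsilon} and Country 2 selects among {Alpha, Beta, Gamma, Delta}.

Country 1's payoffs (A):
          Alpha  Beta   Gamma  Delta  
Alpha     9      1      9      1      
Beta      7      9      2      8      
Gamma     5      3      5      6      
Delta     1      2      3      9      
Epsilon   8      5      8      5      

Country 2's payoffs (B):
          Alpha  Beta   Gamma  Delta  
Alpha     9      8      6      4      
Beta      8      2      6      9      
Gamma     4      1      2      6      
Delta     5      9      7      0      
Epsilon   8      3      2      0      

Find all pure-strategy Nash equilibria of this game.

(Alpha, Alpha)

Check mutual best responses: a cell is a NE iff neither player can gain by unilaterally deviating.
Country 1's best responses — vs Alpha: Alpha (payoff 9); vs Beta: Beta (payoff 9); vs Gamma: Alpha (payoff 9); vs Delta: Delta (payoff 9).
Country 2's best responses — vs Alpha: Alpha (payoff 9); vs Beta: Delta (payoff 9); vs Gamma: Delta (payoff 6); vs Delta: Beta (payoff 9); vs Epsilon: Alpha (payoff 8).
The only mutual best response is (Alpha, Alpha); neither player gains by switching there.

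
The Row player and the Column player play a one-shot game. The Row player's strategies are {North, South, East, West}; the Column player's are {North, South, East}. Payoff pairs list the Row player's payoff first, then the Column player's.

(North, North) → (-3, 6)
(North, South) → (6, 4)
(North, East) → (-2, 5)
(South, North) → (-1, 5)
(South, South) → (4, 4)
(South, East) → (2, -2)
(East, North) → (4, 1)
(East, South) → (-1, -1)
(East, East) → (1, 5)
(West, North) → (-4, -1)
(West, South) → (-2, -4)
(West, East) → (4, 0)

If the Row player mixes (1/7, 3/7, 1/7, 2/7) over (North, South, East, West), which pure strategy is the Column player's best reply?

North

The Column player's best reply maximizes expected payoff against the mix.
North: (1/7)·6 + (3/7)·5 + (1/7)·1 + (2/7)·(-1) = 20/7
South: (1/7)·4 + (3/7)·4 + (1/7)·(-1) + (2/7)·(-4) = 1
East: (1/7)·5 + (3/7)·(-2) + (1/7)·5 + (2/7)·0 = 4/7
Highest expected payoff is 20/7, from North.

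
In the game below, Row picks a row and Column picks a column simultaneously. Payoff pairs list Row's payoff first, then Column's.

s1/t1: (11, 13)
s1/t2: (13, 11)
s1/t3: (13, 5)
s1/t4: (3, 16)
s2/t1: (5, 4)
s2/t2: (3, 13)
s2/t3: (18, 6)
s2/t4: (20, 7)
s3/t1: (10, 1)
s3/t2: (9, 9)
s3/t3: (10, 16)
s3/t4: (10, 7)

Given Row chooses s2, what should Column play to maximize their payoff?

With Row fixed at s2, Column's payoffs are: t1 → 4, t2 → 13, t3 → 6, t4 → 7.
The maximum is 13, achieved by t2.

t2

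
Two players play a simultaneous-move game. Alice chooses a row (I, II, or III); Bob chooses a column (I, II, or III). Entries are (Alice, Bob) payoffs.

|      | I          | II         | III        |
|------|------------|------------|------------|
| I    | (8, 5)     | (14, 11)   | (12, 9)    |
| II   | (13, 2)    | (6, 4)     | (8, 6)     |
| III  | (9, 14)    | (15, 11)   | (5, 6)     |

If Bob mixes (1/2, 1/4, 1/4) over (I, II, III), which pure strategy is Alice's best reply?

I

Alice's best reply maximizes expected payoff against the mix.
I: (1/2)·8 + (1/4)·14 + (1/4)·12 = 21/2
II: (1/2)·13 + (1/4)·6 + (1/4)·8 = 10
III: (1/2)·9 + (1/4)·15 + (1/4)·5 = 19/2
Highest expected payoff is 21/2, from I.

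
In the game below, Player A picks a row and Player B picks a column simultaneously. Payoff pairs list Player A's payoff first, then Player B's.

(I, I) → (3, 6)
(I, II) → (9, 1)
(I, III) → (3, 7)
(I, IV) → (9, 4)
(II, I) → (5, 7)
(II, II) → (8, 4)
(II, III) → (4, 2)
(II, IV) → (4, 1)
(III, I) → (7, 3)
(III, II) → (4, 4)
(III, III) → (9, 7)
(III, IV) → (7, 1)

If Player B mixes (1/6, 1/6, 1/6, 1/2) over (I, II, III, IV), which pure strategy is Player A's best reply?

Compute Player A's expected payoff from each pure strategy against the given mix.
I: (1/6)·3 + (1/6)·9 + (1/6)·3 + (1/2)·9 = 7
II: (1/6)·5 + (1/6)·8 + (1/6)·4 + (1/2)·4 = 29/6
III: (1/6)·7 + (1/6)·4 + (1/6)·9 + (1/2)·7 = 41/6
Highest expected payoff is 7, from I.

I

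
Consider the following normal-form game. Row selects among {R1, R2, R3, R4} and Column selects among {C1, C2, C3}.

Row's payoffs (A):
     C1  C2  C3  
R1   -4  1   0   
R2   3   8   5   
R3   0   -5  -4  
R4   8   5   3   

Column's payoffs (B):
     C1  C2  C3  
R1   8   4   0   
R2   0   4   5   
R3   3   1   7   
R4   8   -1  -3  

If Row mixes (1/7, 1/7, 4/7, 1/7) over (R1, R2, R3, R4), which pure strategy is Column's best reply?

C3

Column's best reply maximizes expected payoff against the mix.
C1: (1/7)·8 + (1/7)·0 + (4/7)·3 + (1/7)·8 = 4
C2: (1/7)·4 + (1/7)·4 + (4/7)·1 + (1/7)·(-1) = 11/7
C3: (1/7)·0 + (1/7)·5 + (4/7)·7 + (1/7)·(-3) = 30/7
Highest expected payoff is 30/7, from C3.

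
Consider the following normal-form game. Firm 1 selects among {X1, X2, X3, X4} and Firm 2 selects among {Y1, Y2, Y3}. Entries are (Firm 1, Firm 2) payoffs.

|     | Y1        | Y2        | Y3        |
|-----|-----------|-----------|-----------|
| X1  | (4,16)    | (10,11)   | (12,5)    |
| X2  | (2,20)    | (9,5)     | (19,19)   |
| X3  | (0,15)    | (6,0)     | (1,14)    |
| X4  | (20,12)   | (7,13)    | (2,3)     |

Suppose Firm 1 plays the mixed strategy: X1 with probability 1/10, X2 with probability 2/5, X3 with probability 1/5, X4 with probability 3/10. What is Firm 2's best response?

Y1

Firm 2's best reply maximizes expected payoff against the mix.
Y1: (1/10)·16 + (2/5)·20 + (1/5)·15 + (3/10)·12 = 81/5
Y2: (1/10)·11 + (2/5)·5 + (1/5)·0 + (3/10)·13 = 7
Y3: (1/10)·5 + (2/5)·19 + (1/5)·14 + (3/10)·3 = 59/5
Highest expected payoff is 81/5, from Y1.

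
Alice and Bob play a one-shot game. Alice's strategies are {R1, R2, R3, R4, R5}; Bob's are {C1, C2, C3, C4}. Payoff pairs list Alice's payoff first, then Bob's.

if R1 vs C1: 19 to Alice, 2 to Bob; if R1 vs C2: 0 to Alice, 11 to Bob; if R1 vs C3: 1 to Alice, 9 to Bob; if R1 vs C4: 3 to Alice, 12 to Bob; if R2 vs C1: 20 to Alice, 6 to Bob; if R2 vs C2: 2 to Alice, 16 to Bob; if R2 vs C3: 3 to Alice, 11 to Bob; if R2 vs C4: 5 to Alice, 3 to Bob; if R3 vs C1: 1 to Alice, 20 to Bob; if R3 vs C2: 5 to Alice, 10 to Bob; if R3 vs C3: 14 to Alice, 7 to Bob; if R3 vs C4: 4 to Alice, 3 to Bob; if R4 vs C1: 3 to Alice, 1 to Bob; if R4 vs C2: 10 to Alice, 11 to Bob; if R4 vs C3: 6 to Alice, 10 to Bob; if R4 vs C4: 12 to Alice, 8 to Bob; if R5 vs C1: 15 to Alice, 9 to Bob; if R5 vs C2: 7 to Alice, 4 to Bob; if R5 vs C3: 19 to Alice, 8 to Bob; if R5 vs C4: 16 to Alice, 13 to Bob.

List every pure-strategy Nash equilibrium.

(R4, C2) and (R5, C4)

Check mutual best responses: a cell is a NE iff neither player can gain by unilaterally deviating.
Alice's best responses — vs C1: R2 (payoff 20); vs C2: R4 (payoff 10); vs C3: R5 (payoff 19); vs C4: R5 (payoff 16).
Bob's best responses — vs R1: C4 (payoff 12); vs R2: C2 (payoff 16); vs R3: C1 (payoff 20); vs R4: C2 (payoff 11); vs R5: C4 (payoff 13).
Mutual best responses occur at (R4, C2) and (R5, C4); at each, neither player gains by switching.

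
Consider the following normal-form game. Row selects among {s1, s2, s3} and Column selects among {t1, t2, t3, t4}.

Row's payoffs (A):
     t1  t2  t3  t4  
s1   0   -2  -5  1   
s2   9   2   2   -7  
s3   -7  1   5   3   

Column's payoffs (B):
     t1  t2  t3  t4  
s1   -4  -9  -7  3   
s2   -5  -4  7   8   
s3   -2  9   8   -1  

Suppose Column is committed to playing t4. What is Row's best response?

s3

With Column fixed at t4, Row's payoffs are: s1 → 1, s2 → -7, s3 → 3.
The maximum is 3, achieved by s3.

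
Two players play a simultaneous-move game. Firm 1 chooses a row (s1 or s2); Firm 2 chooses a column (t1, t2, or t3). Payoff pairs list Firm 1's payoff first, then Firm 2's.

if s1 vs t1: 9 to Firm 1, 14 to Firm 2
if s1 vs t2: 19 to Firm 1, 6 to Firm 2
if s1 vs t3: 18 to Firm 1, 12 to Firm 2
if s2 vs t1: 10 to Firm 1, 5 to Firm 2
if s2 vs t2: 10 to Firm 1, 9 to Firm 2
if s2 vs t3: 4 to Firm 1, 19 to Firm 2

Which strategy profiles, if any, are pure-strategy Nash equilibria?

There is no pure-strategy Nash equilibrium

Check mutual best responses: a cell is a NE iff neither player can gain by unilaterally deviating.
Firm 1's best responses — vs t1: s2 (payoff 10); vs t2: s1 (payoff 19); vs t3: s1 (payoff 18).
Firm 2's best responses — vs s1: t1 (payoff 14); vs s2: t3 (payoff 19).
No cell has both players best-responding. For instance, Firm 1's best reply to t3 is s1, but against s1 Firm 2 prefers t1 over t3.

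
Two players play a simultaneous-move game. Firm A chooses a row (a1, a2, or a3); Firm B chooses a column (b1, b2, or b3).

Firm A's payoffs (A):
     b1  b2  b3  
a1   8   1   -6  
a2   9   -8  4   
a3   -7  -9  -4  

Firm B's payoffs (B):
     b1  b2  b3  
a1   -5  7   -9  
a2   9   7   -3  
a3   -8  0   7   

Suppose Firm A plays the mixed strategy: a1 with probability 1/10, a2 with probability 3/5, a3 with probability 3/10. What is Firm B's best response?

Firm B's best reply maximizes expected payoff against the mix.
b1: (1/10)·(-5) + (3/5)·9 + (3/10)·(-8) = 5/2
b2: (1/10)·7 + (3/5)·7 + (3/10)·0 = 49/10
b3: (1/10)·(-9) + (3/5)·(-3) + (3/10)·7 = -3/5
Highest expected payoff is 49/10, from b2.

b2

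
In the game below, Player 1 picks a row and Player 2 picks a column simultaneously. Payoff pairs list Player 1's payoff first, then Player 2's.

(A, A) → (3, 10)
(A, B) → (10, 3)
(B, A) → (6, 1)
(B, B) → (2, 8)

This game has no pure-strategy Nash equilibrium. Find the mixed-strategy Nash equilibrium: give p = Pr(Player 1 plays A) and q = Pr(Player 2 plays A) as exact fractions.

p = 1/2, q = 8/11

Each player's mixing probability is pinned down by making the *other* player indifferent.
Player 2 indifferent between A and B: p·10 + (1−p)·1 = p·3 + (1−p)·8 ⟹ 1 + 9p = 8 + (-5)p ⟹ p = 1/2.
Player 1 indifferent between A and B: q·3 + (1−q)·10 = q·6 + (1−q)·2 ⟹ 10 + (-7)q = 2 + 4q ⟹ q = 8/11.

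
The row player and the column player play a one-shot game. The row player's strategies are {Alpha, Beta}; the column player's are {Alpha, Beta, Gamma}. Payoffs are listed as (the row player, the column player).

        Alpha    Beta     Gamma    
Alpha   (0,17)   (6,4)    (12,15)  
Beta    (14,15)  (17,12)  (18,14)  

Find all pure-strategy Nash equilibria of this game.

(Beta, Alpha)

A profile is a Nash equilibrium when each player is best-responding to the other.
The row player's best responses — vs Alpha: Beta (payoff 14); vs Beta: Beta (payoff 17); vs Gamma: Beta (payoff 18).
The column player's best responses — vs Alpha: Alpha (payoff 17); vs Beta: Alpha (payoff 15).
The only mutual best response is (Beta, Alpha); neither player gains by switching there.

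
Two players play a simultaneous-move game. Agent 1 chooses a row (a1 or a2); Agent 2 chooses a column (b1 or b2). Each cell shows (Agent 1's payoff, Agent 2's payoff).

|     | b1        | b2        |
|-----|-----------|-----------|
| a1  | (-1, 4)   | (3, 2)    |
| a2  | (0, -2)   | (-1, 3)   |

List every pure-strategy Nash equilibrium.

Find each player's best response to every opponent strategy; NE are the intersections.
Agent 1's best responses — vs b1: a2 (payoff 0); vs b2: a1 (payoff 3).
Agent 2's best responses — vs a1: b1 (payoff 4); vs a2: b2 (payoff 3).
No cell has both players best-responding. For instance, Agent 1's best reply to b2 is a1, but against a1 Agent 2 prefers b1 over b2.

There is no pure-strategy Nash equilibrium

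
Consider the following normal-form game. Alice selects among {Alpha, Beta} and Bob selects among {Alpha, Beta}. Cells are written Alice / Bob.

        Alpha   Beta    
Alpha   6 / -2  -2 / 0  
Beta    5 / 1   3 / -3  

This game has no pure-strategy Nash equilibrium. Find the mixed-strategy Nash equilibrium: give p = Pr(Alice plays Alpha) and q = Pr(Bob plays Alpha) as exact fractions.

p = 2/3, q = 5/6

In a mixed NE each player is indifferent between their pure strategies, so the opponent's mix sets the indifference.
Bob indifferent between Alpha and Beta: p·(-2) + (1−p)·1 = p·0 + (1−p)·(-3) ⟹ 1 + (-3)p = (-3) + 3p ⟹ p = 2/3.
Alice indifferent between Alpha and Beta: q·6 + (1−q)·(-2) = q·5 + (1−q)·3 ⟹ (-2) + 8q = 3 + 2q ⟹ q = 5/6.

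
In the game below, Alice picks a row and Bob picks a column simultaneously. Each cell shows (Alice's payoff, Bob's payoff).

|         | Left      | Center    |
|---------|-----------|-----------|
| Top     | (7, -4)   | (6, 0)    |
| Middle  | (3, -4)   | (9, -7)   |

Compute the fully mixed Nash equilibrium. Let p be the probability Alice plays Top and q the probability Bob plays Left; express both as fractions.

p = 3/7, q = 3/7

In a mixed NE each player is indifferent between their pure strategies, so the opponent's mix sets the indifference.
Bob indifferent between Left and Center: p·(-4) + (1−p)·(-4) = p·0 + (1−p)·(-7) ⟹ (-4) + 0p = (-7) + 7p ⟹ p = 3/7.
Alice indifferent between Top and Middle: q·7 + (1−q)·6 = q·3 + (1−q)·9 ⟹ 6 + 1q = 9 + (-6)q ⟹ q = 3/7.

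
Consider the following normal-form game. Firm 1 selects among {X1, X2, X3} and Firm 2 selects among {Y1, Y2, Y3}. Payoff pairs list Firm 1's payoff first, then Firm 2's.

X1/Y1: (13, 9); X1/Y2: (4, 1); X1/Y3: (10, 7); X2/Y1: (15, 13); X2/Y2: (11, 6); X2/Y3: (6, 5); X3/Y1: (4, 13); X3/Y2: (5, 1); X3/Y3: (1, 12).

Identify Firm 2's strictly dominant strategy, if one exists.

Y1

Check whether one of Firm 2's strategies beats all alternatives regardless of what the opponent does.
Y1 strictly dominates: vs X1: 9 > each of {1, 7}; vs X2: 13 > each of {6, 5}; vs X3: 13 > each of {1, 12}.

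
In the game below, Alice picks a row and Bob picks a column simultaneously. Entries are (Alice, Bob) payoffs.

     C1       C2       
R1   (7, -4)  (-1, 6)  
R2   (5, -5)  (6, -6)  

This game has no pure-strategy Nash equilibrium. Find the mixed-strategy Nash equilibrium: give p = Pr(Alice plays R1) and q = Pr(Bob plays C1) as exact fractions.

Each player's mixing probability is pinned down by making the *other* player indifferent.
Bob indifferent between C1 and C2: p·(-4) + (1−p)·(-5) = p·6 + (1−p)·(-6) ⟹ (-5) + 1p = (-6) + 12p ⟹ p = 1/11.
Alice indifferent between R1 and R2: q·7 + (1−q)·(-1) = q·5 + (1−q)·6 ⟹ (-1) + 8q = 6 + (-1)q ⟹ q = 7/9.

p = 1/11, q = 7/9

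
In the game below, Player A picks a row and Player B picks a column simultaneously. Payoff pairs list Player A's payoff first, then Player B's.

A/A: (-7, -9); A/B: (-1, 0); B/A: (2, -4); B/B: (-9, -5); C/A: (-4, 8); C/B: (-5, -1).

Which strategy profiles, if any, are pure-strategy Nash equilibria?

A profile is a Nash equilibrium when each player is best-responding to the other.
Player A's best responses — vs A: B (payoff 2); vs B: A (payoff -1).
Player B's best responses — vs A: B (payoff 0); vs B: A (payoff -4); vs C: A (payoff 8).
Mutual best responses occur at (A, B) and (B, A); at each, neither player gains by switching.

(A, B) and (B, A)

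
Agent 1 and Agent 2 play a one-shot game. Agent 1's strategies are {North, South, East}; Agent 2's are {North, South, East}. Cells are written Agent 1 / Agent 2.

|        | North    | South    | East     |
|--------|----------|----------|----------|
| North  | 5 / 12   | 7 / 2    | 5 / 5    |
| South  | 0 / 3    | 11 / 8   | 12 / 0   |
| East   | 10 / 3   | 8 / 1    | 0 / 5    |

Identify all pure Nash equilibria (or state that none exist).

(South, South)

A profile is a Nash equilibrium when each player is best-responding to the other.
Agent 1's best responses — vs North: East (payoff 10); vs South: South (payoff 11); vs East: South (payoff 12).
Agent 2's best responses — vs North: North (payoff 12); vs South: South (payoff 8); vs East: East (payoff 5).
The only mutual best response is (South, South); neither player gains by switching there.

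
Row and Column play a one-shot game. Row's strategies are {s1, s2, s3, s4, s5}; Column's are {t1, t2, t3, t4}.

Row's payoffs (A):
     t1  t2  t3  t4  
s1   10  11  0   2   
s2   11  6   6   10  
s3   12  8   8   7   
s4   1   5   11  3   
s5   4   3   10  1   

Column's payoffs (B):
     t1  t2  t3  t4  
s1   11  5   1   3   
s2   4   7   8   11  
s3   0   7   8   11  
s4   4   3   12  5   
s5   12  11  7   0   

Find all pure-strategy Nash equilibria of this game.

(s2, t4) and (s4, t3)

A profile is a Nash equilibrium when each player is best-responding to the other.
Row's best responses — vs t1: s3 (payoff 12); vs t2: s1 (payoff 11); vs t3: s4 (payoff 11); vs t4: s2 (payoff 10).
Column's best responses — vs s1: t1 (payoff 11); vs s2: t4 (payoff 11); vs s3: t4 (payoff 11); vs s4: t3 (payoff 12); vs s5: t1 (payoff 12).
Mutual best responses occur at (s2, t4) and (s4, t3); at each, neither player gains by switching.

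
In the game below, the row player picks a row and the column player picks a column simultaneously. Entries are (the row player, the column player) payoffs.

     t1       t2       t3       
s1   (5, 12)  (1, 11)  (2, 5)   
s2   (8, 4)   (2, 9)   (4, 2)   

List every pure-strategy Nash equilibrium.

Find each player's best response to every opponent strategy; NE are the intersections.
The row player's best responses — vs t1: s2 (payoff 8); vs t2: s2 (payoff 2); vs t3: s2 (payoff 4).
The column player's best responses — vs s1: t1 (payoff 12); vs s2: t2 (payoff 9).
The only mutual best response is (s2, t2); neither player gains by switching there.

(s2, t2)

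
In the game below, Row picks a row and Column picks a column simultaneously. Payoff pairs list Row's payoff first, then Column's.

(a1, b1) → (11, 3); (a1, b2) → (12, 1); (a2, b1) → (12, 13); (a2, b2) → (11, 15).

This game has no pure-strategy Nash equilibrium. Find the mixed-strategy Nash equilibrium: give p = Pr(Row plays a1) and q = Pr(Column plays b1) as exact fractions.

p = 1/2, q = 1/2

In a mixed NE each player is indifferent between their pure strategies, so the opponent's mix sets the indifference.
Column indifferent between b1 and b2: p·3 + (1−p)·13 = p·1 + (1−p)·15 ⟹ 13 + (-10)p = 15 + (-14)p ⟹ p = 1/2.
Row indifferent between a1 and a2: q·11 + (1−q)·12 = q·12 + (1−q)·11 ⟹ 12 + (-1)q = 11 + 1q ⟹ q = 1/2.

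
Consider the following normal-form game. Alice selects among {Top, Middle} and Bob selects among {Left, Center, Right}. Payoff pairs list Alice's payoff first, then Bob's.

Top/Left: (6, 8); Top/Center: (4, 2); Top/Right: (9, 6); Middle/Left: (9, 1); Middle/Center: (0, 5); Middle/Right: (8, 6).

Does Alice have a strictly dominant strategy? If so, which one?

Check whether one of Alice's strategies beats all alternatives regardless of what the opponent does.
Top is not dominant: against Left, Middle gives 9 > 6.
Middle is not dominant: against Center, Top gives 4 > 0.
No single strategy is best against every opponent action.

No strictly dominant strategy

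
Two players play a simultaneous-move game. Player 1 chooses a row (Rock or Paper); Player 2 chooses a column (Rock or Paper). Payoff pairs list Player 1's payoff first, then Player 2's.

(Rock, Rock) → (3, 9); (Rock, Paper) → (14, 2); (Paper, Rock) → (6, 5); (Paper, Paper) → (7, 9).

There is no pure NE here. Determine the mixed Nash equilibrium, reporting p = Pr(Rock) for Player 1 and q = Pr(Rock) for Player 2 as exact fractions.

p = 4/11, q = 7/10

In a mixed NE each player is indifferent between their pure strategies, so the opponent's mix sets the indifference.
Player 2 indifferent between Rock and Paper: p·9 + (1−p)·5 = p·2 + (1−p)·9 ⟹ 5 + 4p = 9 + (-7)p ⟹ p = 4/11.
Player 1 indifferent between Rock and Paper: q·3 + (1−q)·14 = q·6 + (1−q)·7 ⟹ 14 + (-11)q = 7 + (-1)q ⟹ q = 7/10.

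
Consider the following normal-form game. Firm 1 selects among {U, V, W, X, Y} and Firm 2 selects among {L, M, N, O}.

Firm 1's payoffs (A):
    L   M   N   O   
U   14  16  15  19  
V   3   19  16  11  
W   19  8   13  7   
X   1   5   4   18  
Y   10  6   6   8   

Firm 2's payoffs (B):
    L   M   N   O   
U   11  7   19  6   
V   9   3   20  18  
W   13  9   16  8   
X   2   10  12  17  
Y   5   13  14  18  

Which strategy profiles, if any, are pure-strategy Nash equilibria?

Find each player's best response to every opponent strategy; NE are the intersections.
Firm 1's best responses — vs L: W (payoff 19); vs M: V (payoff 19); vs N: V (payoff 16); vs O: U (payoff 19).
Firm 2's best responses — vs U: N (payoff 19); vs V: N (payoff 20); vs W: N (payoff 16); vs X: O (payoff 17); vs Y: O (payoff 18).
The only mutual best response is (V, N); neither player gains by switching there.

(V, N)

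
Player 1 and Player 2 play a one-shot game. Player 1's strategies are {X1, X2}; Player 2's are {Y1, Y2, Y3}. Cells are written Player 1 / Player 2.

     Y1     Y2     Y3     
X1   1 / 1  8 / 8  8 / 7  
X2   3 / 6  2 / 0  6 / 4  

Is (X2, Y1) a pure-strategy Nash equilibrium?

Yes

Holding Player 2 at Y1: Player 1 gets 3 from X2, versus 1 from X1. No profitable deviation for Player 1.
Holding Player 1 at X2: Player 2 gets 6 from Y1, versus 0 from Y2, 4 from Y3. No profitable deviation for Player 2 either.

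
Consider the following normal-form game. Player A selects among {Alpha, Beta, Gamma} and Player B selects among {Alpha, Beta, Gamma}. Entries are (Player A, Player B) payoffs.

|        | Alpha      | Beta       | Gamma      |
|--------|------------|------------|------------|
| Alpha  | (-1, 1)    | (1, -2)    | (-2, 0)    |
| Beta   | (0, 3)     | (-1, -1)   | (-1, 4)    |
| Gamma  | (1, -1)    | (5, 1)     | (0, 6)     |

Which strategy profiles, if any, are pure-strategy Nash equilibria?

(Gamma, Gamma)

A profile is a Nash equilibrium when each player is best-responding to the other.
Player A's best responses — vs Alpha: Gamma (payoff 1); vs Beta: Gamma (payoff 5); vs Gamma: Gamma (payoff 0).
Player B's best responses — vs Alpha: Alpha (payoff 1); vs Beta: Gamma (payoff 4); vs Gamma: Gamma (payoff 6).
The only mutual best response is (Gamma, Gamma); neither player gains by switching there.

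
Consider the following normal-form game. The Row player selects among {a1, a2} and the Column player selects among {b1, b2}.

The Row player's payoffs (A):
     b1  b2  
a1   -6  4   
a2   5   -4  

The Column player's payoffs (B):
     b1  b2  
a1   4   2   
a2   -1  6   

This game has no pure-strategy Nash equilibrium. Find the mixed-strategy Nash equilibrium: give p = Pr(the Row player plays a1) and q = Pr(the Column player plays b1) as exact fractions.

Each player's mixing probability is pinned down by making the *other* player indifferent.
The Column player indifferent between b1 and b2: p·4 + (1−p)·(-1) = p·2 + (1−p)·6 ⟹ (-1) + 5p = 6 + (-4)p ⟹ p = 7/9.
The Row player indifferent between a1 and a2: q·(-6) + (1−q)·4 = q·5 + (1−q)·(-4) ⟹ 4 + (-10)q = (-4) + 9q ⟹ q = 8/19.

p = 7/9, q = 8/19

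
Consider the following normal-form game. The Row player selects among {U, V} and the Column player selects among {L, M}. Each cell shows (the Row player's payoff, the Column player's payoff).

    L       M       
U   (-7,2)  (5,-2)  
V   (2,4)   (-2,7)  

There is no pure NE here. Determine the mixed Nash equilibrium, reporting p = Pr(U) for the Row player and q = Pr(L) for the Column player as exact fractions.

In a mixed NE each player is indifferent between their pure strategies, so the opponent's mix sets the indifference.
The Column player indifferent between L and M: p·2 + (1−p)·4 = p·(-2) + (1−p)·7 ⟹ 4 + (-2)p = 7 + (-9)p ⟹ p = 3/7.
The Row player indifferent between U and V: q·(-7) + (1−q)·5 = q·2 + (1−q)·(-2) ⟹ 5 + (-12)q = (-2) + 4q ⟹ q = 7/16.

p = 3/7, q = 7/16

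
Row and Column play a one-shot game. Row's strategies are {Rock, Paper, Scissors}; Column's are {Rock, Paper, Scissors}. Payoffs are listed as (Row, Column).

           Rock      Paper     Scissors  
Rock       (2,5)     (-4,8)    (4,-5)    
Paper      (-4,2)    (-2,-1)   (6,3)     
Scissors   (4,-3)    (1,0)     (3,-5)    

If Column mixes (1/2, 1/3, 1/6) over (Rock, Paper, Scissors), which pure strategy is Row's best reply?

Compute Row's expected payoff from each pure strategy against the given mix.
Rock: (1/2)·2 + (1/3)·(-4) + (1/6)·4 = 1/3
Paper: (1/2)·(-4) + (1/3)·(-2) + (1/6)·6 = -5/3
Scissors: (1/2)·4 + (1/3)·1 + (1/6)·3 = 17/6
Highest expected payoff is 17/6, from Scissors.

Scissors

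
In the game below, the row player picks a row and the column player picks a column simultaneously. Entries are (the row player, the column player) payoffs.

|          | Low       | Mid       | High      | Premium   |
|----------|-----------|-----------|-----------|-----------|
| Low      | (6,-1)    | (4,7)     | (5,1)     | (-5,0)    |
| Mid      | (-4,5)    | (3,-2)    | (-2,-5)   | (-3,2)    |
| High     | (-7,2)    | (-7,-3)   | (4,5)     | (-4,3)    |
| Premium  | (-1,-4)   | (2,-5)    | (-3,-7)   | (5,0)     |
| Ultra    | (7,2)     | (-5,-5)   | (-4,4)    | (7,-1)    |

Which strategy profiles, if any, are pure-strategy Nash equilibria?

A profile is a Nash equilibrium when each player is best-responding to the other.
The row player's best responses — vs Low: Ultra (payoff 7); vs Mid: Low (payoff 4); vs High: Low (payoff 5); vs Premium: Ultra (payoff 7).
The column player's best responses — vs Low: Mid (payoff 7); vs Mid: Low (payoff 5); vs High: High (payoff 5); vs Premium: Premium (payoff 0); vs Ultra: High (payoff 4).
The only mutual best response is (Low, Mid); neither player gains by switching there.

(Low, Mid)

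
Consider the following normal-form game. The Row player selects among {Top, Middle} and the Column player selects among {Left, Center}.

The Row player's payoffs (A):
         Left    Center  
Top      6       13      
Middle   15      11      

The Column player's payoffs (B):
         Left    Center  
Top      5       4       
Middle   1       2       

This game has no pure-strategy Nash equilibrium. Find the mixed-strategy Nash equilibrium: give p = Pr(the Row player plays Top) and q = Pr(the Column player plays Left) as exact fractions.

p = 1/2, q = 2/11

In a mixed NE each player is indifferent between their pure strategies, so the opponent's mix sets the indifference.
The Column player indifferent between Left and Center: p·5 + (1−p)·1 = p·4 + (1−p)·2 ⟹ 1 + 4p = 2 + 2p ⟹ p = 1/2.
The Row player indifferent between Top and Middle: q·6 + (1−q)·13 = q·15 + (1−q)·11 ⟹ 13 + (-7)q = 11 + 4q ⟹ q = 2/11.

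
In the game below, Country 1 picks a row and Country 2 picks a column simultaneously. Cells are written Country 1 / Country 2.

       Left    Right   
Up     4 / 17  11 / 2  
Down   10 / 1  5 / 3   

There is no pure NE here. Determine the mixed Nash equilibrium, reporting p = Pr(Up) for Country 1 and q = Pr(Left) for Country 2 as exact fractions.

In a mixed NE each player is indifferent between their pure strategies, so the opponent's mix sets the indifference.
Country 2 indifferent between Left and Right: p·17 + (1−p)·1 = p·2 + (1−p)·3 ⟹ 1 + 16p = 3 + (-1)p ⟹ p = 2/17.
Country 1 indifferent between Up and Down: q·4 + (1−q)·11 = q·10 + (1−q)·5 ⟹ 11 + (-7)q = 5 + 5q ⟹ q = 1/2.

p = 2/17, q = 1/2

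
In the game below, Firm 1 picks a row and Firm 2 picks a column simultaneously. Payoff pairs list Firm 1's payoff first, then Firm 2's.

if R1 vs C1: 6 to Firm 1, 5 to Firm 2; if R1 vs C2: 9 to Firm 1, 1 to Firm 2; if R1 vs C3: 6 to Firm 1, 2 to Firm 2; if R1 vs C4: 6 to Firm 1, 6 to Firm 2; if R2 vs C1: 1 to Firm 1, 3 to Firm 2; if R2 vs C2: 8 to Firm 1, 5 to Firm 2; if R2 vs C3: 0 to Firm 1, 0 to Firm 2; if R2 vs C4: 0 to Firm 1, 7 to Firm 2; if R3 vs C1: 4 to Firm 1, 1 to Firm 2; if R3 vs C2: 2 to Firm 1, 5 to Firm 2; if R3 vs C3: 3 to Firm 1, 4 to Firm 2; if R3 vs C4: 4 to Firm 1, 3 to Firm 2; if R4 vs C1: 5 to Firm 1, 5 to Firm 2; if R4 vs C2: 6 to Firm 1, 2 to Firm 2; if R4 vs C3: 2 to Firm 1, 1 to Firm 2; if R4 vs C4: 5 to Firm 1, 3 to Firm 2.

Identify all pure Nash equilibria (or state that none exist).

(R1, C4)

A profile is a Nash equilibrium when each player is best-responding to the other.
Firm 1's best responses — vs C1: R1 (payoff 6); vs C2: R1 (payoff 9); vs C3: R1 (payoff 6); vs C4: R1 (payoff 6).
Firm 2's best responses — vs R1: C4 (payoff 6); vs R2: C4 (payoff 7); vs R3: C2 (payoff 5); vs R4: C1 (payoff 5).
The only mutual best response is (R1, C4); neither player gains by switching there.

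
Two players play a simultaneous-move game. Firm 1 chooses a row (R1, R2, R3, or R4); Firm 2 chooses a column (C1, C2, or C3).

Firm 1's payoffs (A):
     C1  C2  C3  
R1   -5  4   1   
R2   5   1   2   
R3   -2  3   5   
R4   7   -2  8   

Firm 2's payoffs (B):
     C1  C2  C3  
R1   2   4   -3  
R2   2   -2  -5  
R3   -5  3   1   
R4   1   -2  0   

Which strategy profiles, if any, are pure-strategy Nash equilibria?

Check mutual best responses: a cell is a NE iff neither player can gain by unilaterally deviating.
Firm 1's best responses — vs C1: R4 (payoff 7); vs C2: R1 (payoff 4); vs C3: R4 (payoff 8).
Firm 2's best responses — vs R1: C2 (payoff 4); vs R2: C1 (payoff 2); vs R3: C2 (payoff 3); vs R4: C1 (payoff 1).
Mutual best responses occur at (R1, C2) and (R4, C1); at each, neither player gains by switching.

(R1, C2) and (R4, C1)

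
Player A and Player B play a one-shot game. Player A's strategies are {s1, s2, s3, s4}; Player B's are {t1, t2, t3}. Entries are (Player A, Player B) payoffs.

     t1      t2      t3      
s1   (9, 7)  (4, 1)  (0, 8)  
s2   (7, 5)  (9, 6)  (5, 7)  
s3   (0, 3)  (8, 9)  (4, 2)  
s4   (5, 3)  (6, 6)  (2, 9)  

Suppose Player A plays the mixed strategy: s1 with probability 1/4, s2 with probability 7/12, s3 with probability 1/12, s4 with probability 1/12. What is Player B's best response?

Compute Player B's expected payoff from each pure strategy against the given mix.
t1: (1/4)·7 + (7/12)·5 + (1/12)·3 + (1/12)·3 = 31/6
t2: (1/4)·1 + (7/12)·6 + (1/12)·9 + (1/12)·6 = 5
t3: (1/4)·8 + (7/12)·7 + (1/12)·2 + (1/12)·9 = 7
Highest expected payoff is 7, from t3.

t3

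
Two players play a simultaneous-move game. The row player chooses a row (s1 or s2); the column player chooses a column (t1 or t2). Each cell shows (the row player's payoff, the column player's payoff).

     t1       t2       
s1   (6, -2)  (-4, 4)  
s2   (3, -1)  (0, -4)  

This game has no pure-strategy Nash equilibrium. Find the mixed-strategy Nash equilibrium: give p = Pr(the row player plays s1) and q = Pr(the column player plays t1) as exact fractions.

Each player's mixing probability is pinned down by making the *other* player indifferent.
The column player indifferent between t1 and t2: p·(-2) + (1−p)·(-1) = p·4 + (1−p)·(-4) ⟹ (-1) + (-1)p = (-4) + 8p ⟹ p = 1/3.
The row player indifferent between s1 and s2: q·6 + (1−q)·(-4) = q·3 + (1−q)·0 ⟹ (-4) + 10q = 0 + 3q ⟹ q = 4/7.

p = 1/3, q = 4/7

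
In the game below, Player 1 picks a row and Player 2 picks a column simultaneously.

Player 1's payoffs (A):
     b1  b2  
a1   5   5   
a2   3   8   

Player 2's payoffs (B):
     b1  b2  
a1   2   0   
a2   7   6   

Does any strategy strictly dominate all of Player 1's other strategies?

None

A strategy is strictly dominant if it gives Player 1 a strictly higher payoff than every other strategy, against every choice by the opponent.
a1 is not dominant: against b2, a2 gives 8 > 5.
a2 is not dominant: against b1, a1 gives 5 > 3.
No single strategy is best against every opponent action.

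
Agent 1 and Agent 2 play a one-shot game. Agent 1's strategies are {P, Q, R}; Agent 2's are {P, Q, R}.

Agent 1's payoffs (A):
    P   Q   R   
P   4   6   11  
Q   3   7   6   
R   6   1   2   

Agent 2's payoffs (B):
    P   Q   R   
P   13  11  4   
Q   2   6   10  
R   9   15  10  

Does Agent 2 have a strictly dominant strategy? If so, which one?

No strictly dominant strategy

Check whether one of Agent 2's strategies beats all alternatives regardless of what the opponent does.
P is not dominant: against Q, Q gives 6 > 2.
Q is not dominant: against P, P gives 13 > 11.
R is not dominant: against P, P gives 13 > 4.
No single strategy is best against every opponent action.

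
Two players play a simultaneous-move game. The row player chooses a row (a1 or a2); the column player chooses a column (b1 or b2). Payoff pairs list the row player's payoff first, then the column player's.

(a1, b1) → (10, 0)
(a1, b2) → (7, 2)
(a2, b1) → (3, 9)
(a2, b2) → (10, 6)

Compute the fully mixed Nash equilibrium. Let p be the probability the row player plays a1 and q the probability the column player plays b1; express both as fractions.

p = 3/5, q = 3/10

Each player's mixing probability is pinned down by making the *other* player indifferent.
The column player indifferent between b1 and b2: p·0 + (1−p)·9 = p·2 + (1−p)·6 ⟹ 9 + (-9)p = 6 + (-4)p ⟹ p = 3/5.
The row player indifferent between a1 and a2: q·10 + (1−q)·7 = q·3 + (1−q)·10 ⟹ 7 + 3q = 10 + (-7)q ⟹ q = 3/10.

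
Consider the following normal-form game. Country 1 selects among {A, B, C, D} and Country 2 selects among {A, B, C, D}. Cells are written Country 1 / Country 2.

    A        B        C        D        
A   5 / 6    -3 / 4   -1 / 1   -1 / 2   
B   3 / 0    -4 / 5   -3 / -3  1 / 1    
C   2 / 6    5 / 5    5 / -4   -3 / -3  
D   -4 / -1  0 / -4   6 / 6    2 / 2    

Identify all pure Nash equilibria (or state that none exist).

A profile is a Nash equilibrium when each player is best-responding to the other.
Country 1's best responses — vs A: A (payoff 5); vs B: C (payoff 5); vs C: D (payoff 6); vs D: D (payoff 2).
Country 2's best responses — vs A: A (payoff 6); vs B: B (payoff 5); vs C: A (payoff 6); vs D: C (payoff 6).
Mutual best responses occur at (A, A) and (D, C); at each, neither player gains by switching.

(A, A) and (D, C)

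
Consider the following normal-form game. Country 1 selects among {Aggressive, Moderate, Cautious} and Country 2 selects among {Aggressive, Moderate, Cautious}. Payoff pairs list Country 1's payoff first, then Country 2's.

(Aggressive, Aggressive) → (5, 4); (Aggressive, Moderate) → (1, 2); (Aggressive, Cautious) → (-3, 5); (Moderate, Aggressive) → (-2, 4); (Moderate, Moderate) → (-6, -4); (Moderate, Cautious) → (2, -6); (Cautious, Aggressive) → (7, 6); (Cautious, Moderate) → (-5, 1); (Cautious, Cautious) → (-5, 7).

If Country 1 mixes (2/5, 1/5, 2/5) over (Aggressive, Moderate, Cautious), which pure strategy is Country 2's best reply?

Aggressive

Country 2's best reply maximizes expected payoff against the mix.
Aggressive: (2/5)·4 + (1/5)·4 + (2/5)·6 = 24/5
Moderate: (2/5)·2 + (1/5)·(-4) + (2/5)·1 = 2/5
Cautious: (2/5)·5 + (1/5)·(-6) + (2/5)·7 = 18/5
Highest expected payoff is 24/5, from Aggressive.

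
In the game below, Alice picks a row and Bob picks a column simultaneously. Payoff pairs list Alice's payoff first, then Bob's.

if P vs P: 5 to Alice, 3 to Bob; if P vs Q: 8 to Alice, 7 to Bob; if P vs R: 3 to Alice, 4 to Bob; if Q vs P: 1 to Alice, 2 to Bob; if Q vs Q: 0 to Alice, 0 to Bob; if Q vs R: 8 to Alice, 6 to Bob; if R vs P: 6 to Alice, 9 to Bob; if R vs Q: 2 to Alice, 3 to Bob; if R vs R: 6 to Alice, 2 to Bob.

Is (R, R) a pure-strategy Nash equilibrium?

Holding Bob at R: Alice gets 6 from R but could get 8 by switching to Q. Alice has a profitable deviation.

No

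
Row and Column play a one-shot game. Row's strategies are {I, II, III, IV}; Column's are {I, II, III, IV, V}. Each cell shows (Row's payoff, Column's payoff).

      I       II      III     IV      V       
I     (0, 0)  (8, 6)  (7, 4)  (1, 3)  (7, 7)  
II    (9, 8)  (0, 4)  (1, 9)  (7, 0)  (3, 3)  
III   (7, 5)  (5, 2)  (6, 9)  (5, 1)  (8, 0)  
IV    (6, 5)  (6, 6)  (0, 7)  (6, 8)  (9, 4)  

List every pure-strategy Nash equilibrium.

None

A profile is a Nash equilibrium when each player is best-responding to the other.
Row's best responses — vs I: II (payoff 9); vs II: I (payoff 8); vs III: I (payoff 7); vs IV: II (payoff 7); vs V: IV (payoff 9).
Column's best responses — vs I: V (payoff 7); vs II: III (payoff 9); vs III: III (payoff 9); vs IV: IV (payoff 8).
No cell has both players best-responding. For instance, Row's best reply to IV is II, but against II Column prefers III over IV.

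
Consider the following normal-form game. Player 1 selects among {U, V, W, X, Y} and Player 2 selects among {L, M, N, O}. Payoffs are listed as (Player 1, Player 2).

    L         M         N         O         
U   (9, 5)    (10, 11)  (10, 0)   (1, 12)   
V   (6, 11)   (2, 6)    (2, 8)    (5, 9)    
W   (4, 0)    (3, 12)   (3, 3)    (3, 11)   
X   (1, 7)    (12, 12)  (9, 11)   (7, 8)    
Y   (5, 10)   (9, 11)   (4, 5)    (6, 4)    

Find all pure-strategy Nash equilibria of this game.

A profile is a Nash equilibrium when each player is best-responding to the other.
Player 1's best responses — vs L: U (payoff 9); vs M: X (payoff 12); vs N: U (payoff 10); vs O: X (payoff 7).
Player 2's best responses — vs U: O (payoff 12); vs V: L (payoff 11); vs W: M (payoff 12); vs X: M (payoff 12); vs Y: M (payoff 11).
The only mutual best response is (X, M); neither player gains by switching there.

(X, M)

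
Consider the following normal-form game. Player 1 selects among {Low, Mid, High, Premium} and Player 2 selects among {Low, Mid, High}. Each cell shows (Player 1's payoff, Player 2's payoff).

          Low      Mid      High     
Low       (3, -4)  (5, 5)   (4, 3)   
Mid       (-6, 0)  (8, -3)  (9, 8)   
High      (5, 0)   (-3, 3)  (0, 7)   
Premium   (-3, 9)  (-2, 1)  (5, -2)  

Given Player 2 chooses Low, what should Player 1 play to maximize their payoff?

With Player 2 fixed at Low, Player 1's payoffs are: Low → 3, Mid → -6, High → 5, Premium → -3.
The maximum is 5, achieved by High.

High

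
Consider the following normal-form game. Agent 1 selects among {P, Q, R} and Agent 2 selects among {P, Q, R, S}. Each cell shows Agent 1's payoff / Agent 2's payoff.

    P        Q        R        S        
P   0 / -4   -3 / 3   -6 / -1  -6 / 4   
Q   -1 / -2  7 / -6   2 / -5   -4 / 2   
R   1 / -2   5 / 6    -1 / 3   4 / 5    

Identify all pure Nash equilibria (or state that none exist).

There is no pure-strategy Nash equilibrium

Find each player's best response to every opponent strategy; NE are the intersections.
Agent 1's best responses — vs P: R (payoff 1); vs Q: Q (payoff 7); vs R: Q (payoff 2); vs S: R (payoff 4).
Agent 2's best responses — vs P: S (payoff 4); vs Q: S (payoff 2); vs R: Q (payoff 6).
No cell has both players best-responding. For instance, Agent 1's best reply to P is R, but against R Agent 2 prefers Q over P.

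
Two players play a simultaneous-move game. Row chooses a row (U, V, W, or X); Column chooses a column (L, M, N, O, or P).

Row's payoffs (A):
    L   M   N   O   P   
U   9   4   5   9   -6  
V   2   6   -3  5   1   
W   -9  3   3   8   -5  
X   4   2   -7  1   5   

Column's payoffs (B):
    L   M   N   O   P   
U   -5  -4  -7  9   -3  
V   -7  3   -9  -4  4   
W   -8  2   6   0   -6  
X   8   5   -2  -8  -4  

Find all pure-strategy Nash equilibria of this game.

Check mutual best responses: a cell is a NE iff neither player can gain by unilaterally deviating.
Row's best responses — vs L: U (payoff 9); vs M: V (payoff 6); vs N: U (payoff 5); vs O: U (payoff 9); vs P: X (payoff 5).
Column's best responses — vs U: O (payoff 9); vs V: P (payoff 4); vs W: N (payoff 6); vs X: L (payoff 8).
The only mutual best response is (U, O); neither player gains by switching there.

(U, O)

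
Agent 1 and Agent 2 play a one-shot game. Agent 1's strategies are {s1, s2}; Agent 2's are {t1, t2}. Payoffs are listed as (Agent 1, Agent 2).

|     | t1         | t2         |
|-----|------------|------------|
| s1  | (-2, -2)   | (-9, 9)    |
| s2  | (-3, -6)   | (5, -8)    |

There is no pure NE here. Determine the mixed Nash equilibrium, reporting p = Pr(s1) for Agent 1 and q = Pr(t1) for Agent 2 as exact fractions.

In a mixed NE each player is indifferent between their pure strategies, so the opponent's mix sets the indifference.
Agent 2 indifferent between t1 and t2: p·(-2) + (1−p)·(-6) = p·9 + (1−p)·(-8) ⟹ (-6) + 4p = (-8) + 17p ⟹ p = 2/13.
Agent 1 indifferent between s1 and s2: q·(-2) + (1−q)·(-9) = q·(-3) + (1−q)·5 ⟹ (-9) + 7q = 5 + (-8)q ⟹ q = 14/15.

p = 2/13, q = 14/15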